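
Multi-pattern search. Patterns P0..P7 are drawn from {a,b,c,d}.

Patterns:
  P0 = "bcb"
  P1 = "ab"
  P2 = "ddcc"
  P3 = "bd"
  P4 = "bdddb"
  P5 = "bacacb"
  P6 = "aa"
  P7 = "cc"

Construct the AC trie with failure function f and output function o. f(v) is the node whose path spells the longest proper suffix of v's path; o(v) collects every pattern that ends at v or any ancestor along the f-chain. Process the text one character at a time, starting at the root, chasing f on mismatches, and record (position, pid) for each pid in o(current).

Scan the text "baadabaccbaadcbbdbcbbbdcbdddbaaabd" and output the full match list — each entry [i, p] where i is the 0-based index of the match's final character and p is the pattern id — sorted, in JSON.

Build automaton:
Trie nodes:
  0='ε' goto a→4 b→1 c→20 d→6
  1='b' goto a→14 c→2 d→10
  2='bc' goto b→3
  3='bcb' goto ·  [P0 ends]
  4='a' goto a→19 b→5
  5='ab' goto ·  [P1 ends]
  6='d' goto d→7
  7='dd' goto c→8
  8='ddc' goto c→9
  9='ddcc' goto ·  [P2 ends]
  10='bd' goto d→11  [P3 ends]
  11='bdd' goto d→12
  12='bddd' goto b→13
  13='bdddb' goto ·  [P4 ends]
  14='ba' goto c→15
  15='bac' goto a→16
  16='baca' goto c→17
  17='bacac' goto b→18
  18='bacacb' goto ·  [P5 ends]
  19='aa' goto ·  [P6 ends]
  20='c' goto c→21
  21='cc' goto ·  [P7 ends]

Failure links (BFS by depth):
  n1('b'): parent n0 fail=0; on 'b' 0 → fail=0;  out ∅∪∅=∅
  n4('a'): parent n0 fail=0; on 'a' 0 → fail=0;  out ∅∪∅=∅
  n6('d'): parent n0 fail=0; on 'd' 0 → fail=0;  out ∅∪∅=∅
  n20('c'): parent n0 fail=0; on 'c' 0 → fail=0;  out ∅∪∅=∅
  n2('bc'): parent n1 fail=0; on 'c' 0 → fail=20;  out ∅∪∅=∅
  n5('ab'): parent n4 fail=0; on 'b' 0 → fail=1;  out {1}∪∅={1}
  n7('dd'): parent n6 fail=0; on 'd' 0 → fail=6;  out ∅∪∅=∅
  n10('bd'): parent n1 fail=0; on 'd' 0 → fail=6;  out {3}∪∅={3}
  n14('ba'): parent n1 fail=0; on 'a' 0 → fail=4;  out ∅∪∅=∅
  n19('aa'): parent n4 fail=0; on 'a' 0 → fail=4;  out {6}∪∅={6}
  n21('cc'): parent n20 fail=0; on 'c' 0 → fail=20;  out {7}∪∅={7}
  n3('bcb'): parent n2 fail=20; on 'b' 20→0 → fail=1;  out {0}∪∅={0}
  n8('ddc'): parent n7 fail=6; on 'c' 6→0 → fail=20;  out ∅∪∅=∅
  n11('bdd'): parent n10 fail=6; on 'd' 6 → fail=7;  out ∅∪∅=∅
  n15('bac'): parent n14 fail=4; on 'c' 4→0 → fail=20;  out ∅∪∅=∅
  n9('ddcc'): parent n8 fail=20; on 'c' 20 → fail=21;  out {2}∪{7}={2,7}
  n12('bddd'): parent n11 fail=7; on 'd' 7→6 → fail=7;  out ∅∪∅=∅
  n16('baca'): parent n15 fail=20; on 'a' 20→0 → fail=4;  out ∅∪∅=∅
  n13('bdddb'): parent n12 fail=7; on 'b' 7→6→0 → fail=1;  out {4}∪∅={4}
  n17('bacac'): parent n16 fail=4; on 'c' 4→0 → fail=20;  out ∅∪∅=∅
  n18('bacacb'): parent n17 fail=20; on 'b' 20→0 → fail=1;  out {5}∪∅={5}

Text stream:
[0] read 'b'  n0⇒n1
[1] read 'a'  n1⇒n14
[2] read 'a'  n14⇒n19 ·f  emit P6@[1:2]
[3] read 'd'  n19⇒n6 ·f
[4] read 'a'  n6⇒n4 ·f
[5] read 'b'  n4⇒n5  emit P1@[4:5]
[6] read 'a'  n5⇒n14 ·f
[7] read 'c'  n14⇒n15
[8] read 'c'  n15⇒n21 ·f  emit P7@[7:8]
[9] read 'b'  n21⇒n1 ·f
[10] read 'a'  n1⇒n14
[11] read 'a'  n14⇒n19 ·f  emit P6@[10:11]
[12] read 'd'  n19⇒n6 ·f
[13] read 'c'  n6⇒n20 ·f
[14] read 'b'  n20⇒n1 ·f
[15] read 'b'  n1⇒n1 ·f
[16] read 'd'  n1⇒n10  emit P3@[15:16]
[17] read 'b'  n10⇒n1 ·f
[18] read 'c'  n1⇒n2
[19] read 'b'  n2⇒n3  emit P0@[17:19]
[20] read 'b'  n3⇒n1 ·f
[21] read 'b'  n1⇒n1 ·f
[22] read 'd'  n1⇒n10  emit P3@[21:22]
[23] read 'c'  n10⇒n20 ·f
[24] read 'b'  n20⇒n1 ·f
[25] read 'd'  n1⇒n10  emit P3@[24:25]
[26] read 'd'  n10⇒n11
[27] read 'd'  n11⇒n12
[28] read 'b'  n12⇒n13  emit P4@[24:28]
[29] read 'a'  n13⇒n14 ·f
[30] read 'a'  n14⇒n19 ·f  emit P6@[29:30]
[31] read 'a'  n19⇒n19 ·f  emit P6@[30:31]
[32] read 'b'  n19⇒n5 ·f  emit P1@[31:32]
[33] read 'd'  n5⇒n10 ·f  emit P3@[32:33]

Matches: [[2,6],[5,1],[8,7],[11,6],[16,3],[19,0],[22,3],[25,3],[28,4],[30,6],[31,6],[32,1],[33,3]]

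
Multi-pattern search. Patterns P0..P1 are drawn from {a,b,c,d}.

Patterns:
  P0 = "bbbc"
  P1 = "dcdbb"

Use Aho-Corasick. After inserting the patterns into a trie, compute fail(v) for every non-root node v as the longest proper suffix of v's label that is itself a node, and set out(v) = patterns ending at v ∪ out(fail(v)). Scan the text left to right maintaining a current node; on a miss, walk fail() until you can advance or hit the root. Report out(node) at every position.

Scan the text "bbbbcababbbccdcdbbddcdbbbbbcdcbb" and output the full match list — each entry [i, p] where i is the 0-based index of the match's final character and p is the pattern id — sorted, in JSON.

Build automaton:
Trie nodes:
  0='ε' goto b→1 d→5
  1='b' goto b→2
  2='bb' goto b→3
  3='bbb' goto c→4
  4='bbbc' goto ·  ←P0
  5='d' goto c→6
  6='dc' goto d→7
  7='dcd' goto b→8
  8='dcdb' goto b→9
  9='dcdbb' goto ·  ←P1

Failure links (BFS by depth):
  fail(1) 'b': from fail(0)=0 chase 'b': 0 ⇒ 0;  out=∅∪out(0)=∅
  fail(5) 'd': from fail(0)=0 chase 'd': 0 ⇒ 0;  out=∅∪out(0)=∅
  fail(2) 'bb': from fail(1)=0 chase 'b': 0 ⇒ 1;  out=∅∪out(1)=∅
  fail(6) 'dc': from fail(5)=0 chase 'c': 0 ⇒ 0;  out=∅∪out(0)=∅
  fail(3) 'bbb': from fail(2)=1 chase 'b': 1 ⇒ 2;  out=∅∪out(2)=∅
  fail(7) 'dcd': from fail(6)=0 chase 'd': 0 ⇒ 5;  out=∅∪out(5)=∅
  fail(4) 'bbbc': from fail(3)=2 chase 'c': 2→1→0 ⇒ 0;  out={0}∪out(0)={0}
  fail(8) 'dcdb': from fail(7)=5 chase 'b': 5→0 ⇒ 1;  out=∅∪out(1)=∅
  fail(9) 'dcdbb': from fail(8)=1 chase 'b': 1 ⇒ 2;  out={1}∪out(2)={1}

Run:
[0] read 'b'  n0⇒n1
[1] read 'b'  n1⇒n2
[2] read 'b'  n2⇒n3
[3] read 'b'  n3⇒n3 (fail-walked)
[4] read 'c'  n3⇒n4  emit P0@[1:4]
[5] read 'a'  n4⇒n0 (fail-walked)
[6] read 'b'  n0⇒n1
[7] read 'a'  n1⇒n0 (fail-walked)
[8] read 'b'  n0⇒n1
[9] read 'b'  n1⇒n2
[10] read 'b'  n2⇒n3
[11] read 'c'  n3⇒n4  emit P0@[8:11]
[12] read 'c'  n4⇒n0 (fail-walked)
[13] read 'd'  n0⇒n5
[14] read 'c'  n5⇒n6
[15] read 'd'  n6⇒n7
[16] read 'b'  n7⇒n8
[17] read 'b'  n8⇒n9  emit P1@[13:17]
[18] read 'd'  n9⇒n5 (fail-walked)
[19] read 'd'  n5⇒n5 (fail-walked)
[20] read 'c'  n5⇒n6
[21] read 'd'  n6⇒n7
[22] read 'b'  n7⇒n8
[23] read 'b'  n8⇒n9  emit P1@[19:23]
[24] read 'b'  n9⇒n3 (fail-walked)
[25] read 'b'  n3⇒n3 (fail-walked)
[26] read 'b'  n3⇒n3 (fail-walked)
[27] read 'c'  n3⇒n4  emit P0@[24:27]
[28] read 'd'  n4⇒n5 (fail-walked)
[29] read 'c'  n5⇒n6
[30] read 'b'  n6⇒n1 (fail-walked)
[31] read 'b'  n1⇒n2

Result: [[4,0],[11,0],[17,1],[23,1],[27,0]]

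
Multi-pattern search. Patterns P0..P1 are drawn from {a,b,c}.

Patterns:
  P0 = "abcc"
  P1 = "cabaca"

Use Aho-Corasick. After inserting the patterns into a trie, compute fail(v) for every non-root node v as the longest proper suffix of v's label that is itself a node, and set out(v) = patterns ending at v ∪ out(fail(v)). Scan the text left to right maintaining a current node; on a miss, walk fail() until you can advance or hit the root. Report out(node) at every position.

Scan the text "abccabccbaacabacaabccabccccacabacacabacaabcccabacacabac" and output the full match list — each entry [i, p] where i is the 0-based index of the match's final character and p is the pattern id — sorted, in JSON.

Construct AC machine:
Trie (insert patterns):
  n0 'ε': a→1 c→5
  n1 'a': b→2
  n2 'ab': c→3
  n3 'abc': c→4
  n4 'abcc': ·  [P0 ends]
  n5 'c': a→6
  n6 'ca': b→7
  n7 'cab': a→8
  n8 'caba': c→9
  n9 'cabac': a→10
  n10 'cabaca': ·  [P1 ends]

Failure links (BFS by depth):
  fail(1) 'a': from fail(0)=0 chase 'a': 0 ⇒ 0;  out=∅∪out(0)=∅
  fail(5) 'c': from fail(0)=0 chase 'c': 0 ⇒ 0;  out=∅∪out(0)=∅
  fail(2) 'ab': from fail(1)=0 chase 'b': 0 ⇒ 0;  out=∅∪out(0)=∅
  fail(6) 'ca': from fail(5)=0 chase 'a': 0 ⇒ 1;  out=∅∪out(1)=∅
  fail(3) 'abc': from fail(2)=0 chase 'c': 0 ⇒ 5;  out=∅∪out(5)=∅
  fail(7) 'cab': from fail(6)=1 chase 'b': 1 ⇒ 2;  out=∅∪out(2)=∅
  fail(4) 'abcc': from fail(3)=5 chase 'c': 5→0 ⇒ 5;  out={0}∪out(5)={0}
  fail(8) 'caba': from fail(7)=2 chase 'a': 2→0 ⇒ 1;  out=∅∪out(1)=∅
  fail(9) 'cabac': from fail(8)=1 chase 'c': 1→0 ⇒ 5;  out=∅∪out(5)=∅
  fail(10) 'cabaca': from fail(9)=5 chase 'a': 5 ⇒ 6;  out={1}∪out(6)={1}

Text stream:
[0] read 'a'  n0⇒n1
[1] read 'b'  n1⇒n2
[2] read 'c'  n2⇒n3
[3] read 'c'  n3⇒n4  → match P0@[0:3]
[4] read 'a'  n4⇒n6 (fail-walked)
[5] read 'b'  n6⇒n7
[6] read 'c'  n7⇒n3 (fail-walked)
[7] read 'c'  n3⇒n4  → match P0@[4:7]
[8] read 'b'  n4⇒n0 (fail-walked)
[9] read 'a'  n0⇒n1
[10] read 'a'  n1⇒n1 (fail-walked)
[11] read 'c'  n1⇒n5 (fail-walked)
[12] read 'a'  n5⇒n6
[13] read 'b'  n6⇒n7
[14] read 'a'  n7⇒n8
[15] read 'c'  n8⇒n9
[16] read 'a'  n9⇒n10  → match P1@[11:16]
[17] read 'a'  n10⇒n1 (fail-walked)
[18] read 'b'  n1⇒n2
[19] read 'c'  n2⇒n3
[20] read 'c'  n3⇒n4  → match P0@[17:20]
[21] read 'a'  n4⇒n6 (fail-walked)
[22] read 'b'  n6⇒n7
[23] read 'c'  n7⇒n3 (fail-walked)
[24] read 'c'  n3⇒n4  → match P0@[21:24]
[25] read 'c'  n4⇒n5 (fail-walked)
[26] read 'c'  n5⇒n5 (fail-walked)
[27] read 'a'  n5⇒n6
[28] read 'c'  n6⇒n5 (fail-walked)
[29] read 'a'  n5⇒n6
[30] read 'b'  n6⇒n7
[31] read 'a'  n7⇒n8
[32] read 'c'  n8⇒n9
[33] read 'a'  n9⇒n10  → match P1@[28:33]
[34] read 'c'  n10⇒n5 (fail-walked)
[35] read 'a'  n5⇒n6
[36] read 'b'  n6⇒n7
[37] read 'a'  n7⇒n8
[38] read 'c'  n8⇒n9
[39] read 'a'  n9⇒n10  → match P1@[34:39]
[40] read 'a'  n10⇒n1 (fail-walked)
[41] read 'b'  n1⇒n2
[42] read 'c'  n2⇒n3
[43] read 'c'  n3⇒n4  → match P0@[40:43]
[44] read 'c'  n4⇒n5 (fail-walked)
[45] read 'a'  n5⇒n6
[46] read 'b'  n6⇒n7
[47] read 'a'  n7⇒n8
[48] read 'c'  n8⇒n9
[49] read 'a'  n9⇒n10  → match P1@[44:49]
[50] read 'c'  n10⇒n5 (fail-walked)
[51] read 'a'  n5⇒n6
[52] read 'b'  n6⇒n7
[53] read 'a'  n7⇒n8
[54] read 'c'  n8⇒n9

All matches (sorted): [[3,0],[7,0],[16,1],[20,0],[24,0],[33,1],[39,1],[43,0],[49,1]]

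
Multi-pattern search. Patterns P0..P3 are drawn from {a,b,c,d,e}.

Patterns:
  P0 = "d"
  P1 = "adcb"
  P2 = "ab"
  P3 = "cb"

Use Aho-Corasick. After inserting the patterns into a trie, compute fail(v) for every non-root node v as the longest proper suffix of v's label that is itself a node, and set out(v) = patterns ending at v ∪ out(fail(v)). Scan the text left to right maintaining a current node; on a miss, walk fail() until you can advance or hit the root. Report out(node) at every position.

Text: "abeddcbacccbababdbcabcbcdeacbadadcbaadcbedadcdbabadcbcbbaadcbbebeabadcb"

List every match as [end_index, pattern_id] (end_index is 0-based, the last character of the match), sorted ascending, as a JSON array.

Build:
Trie nodes:
  n0 'ε': a→2 c→7 d→1
  n1 'd': ·  ←P0
  n2 'a': b→6 d→3
  n3 'ad': c→4
  n4 'adc': b→5
  n5 'adcb': ·  ←P1
  n6 'ab': ·  ←P2
  n7 'c': b→8
  n8 'cb': ·  ←P3

BFS fail/out derivation:
  fail(1) 'd': from fail(0)=0 chase 'd': 0 ⇒ 0;  out={0}∪out(0)={0}
  fail(2) 'a': from fail(0)=0 chase 'a': 0 ⇒ 0;  out=∅∪out(0)=∅
  fail(7) 'c': from fail(0)=0 chase 'c': 0 ⇒ 0;  out=∅∪out(0)=∅
  fail(3) 'ad': from fail(2)=0 chase 'd': 0 ⇒ 1;  out=∅∪out(1)={0}
  fail(6) 'ab': from fail(2)=0 chase 'b': 0 ⇒ 0;  out={2}∪out(0)={2}
  fail(8) 'cb': from fail(7)=0 chase 'b': 0 ⇒ 0;  out={3}∪out(0)={3}
  fail(4) 'adc': from fail(3)=1 chase 'c': 1→0 ⇒ 7;  out=∅∪out(7)=∅
  fail(5) 'adcb': from fail(4)=7 chase 'b': 7 ⇒ 8;  out={1}∪out(8)={1,3}

Run:
pos 0 'a': at 2
pos 1 'b': at 6  emit P2@[0:1]
pos 2 'e': at 0 (via fail)
pos 3 'd': at 1  emit P0@[3:3]
pos 4 'd': at 1 (via fail)  emit P0@[4:4]
pos 5 'c': at 7 (via fail)
pos 6 'b': at 8  emit P3@[5:6]
pos 7 'a': at 2 (via fail)
pos 8 'c': at 7 (via fail)
pos 9 'c': at 7 (via fail)
pos 10 'c': at 7 (via fail)
pos 11 'b': at 8  emit P3@[10:11]
pos 12 'a': at 2 (via fail)
pos 13 'b': at 6  emit P2@[12:13]
pos 14 'a': at 2 (via fail)
pos 15 'b': at 6  emit P2@[14:15]
pos 16 'd': at 1 (via fail)  emit P0@[16:16]
pos 17 'b': at 0 (via fail)
pos 18 'c': at 7
pos 19 'a': at 2 (via fail)
pos 20 'b': at 6  emit P2@[19:20]
pos 21 'c': at 7 (via fail)
pos 22 'b': at 8  emit P3@[21:22]
pos 23 'c': at 7 (via fail)
pos 24 'd': at 1 (via fail)  emit P0@[24:24]
pos 25 'e': at 0 (via fail)
pos 26 'a': at 2
pos 27 'c': at 7 (via fail)
pos 28 'b': at 8  emit P3@[27:28]
pos 29 'a': at 2 (via fail)
pos 30 'd': at 3  emit P0@[30:30]
pos 31 'a': at 2 (via fail)
pos 32 'd': at 3  emit P0@[32:32]
pos 33 'c': at 4
pos 34 'b': at 5  emit P1@[31:34],P3@[33:34]
pos 35 'a': at 2 (via fail)
pos 36 'a': at 2 (via fail)
pos 37 'd': at 3  emit P0@[37:37]
pos 38 'c': at 4
pos 39 'b': at 5  emit P1@[36:39],P3@[38:39]
pos 40 'e': at 0 (via fail)
pos 41 'd': at 1  emit P0@[41:41]
pos 42 'a': at 2 (via fail)
pos 43 'd': at 3  emit P0@[43:43]
pos 44 'c': at 4
pos 45 'd': at 1 (via fail)  emit P0@[45:45]
pos 46 'b': at 0 (via fail)
pos 47 'a': at 2
pos 48 'b': at 6  emit P2@[47:48]
pos 49 'a': at 2 (via fail)
pos 50 'd': at 3  emit P0@[50:50]
pos 51 'c': at 4
pos 52 'b': at 5  emit P1@[49:52],P3@[51:52]
pos 53 'c': at 7 (via fail)
pos 54 'b': at 8  emit P3@[53:54]
pos 55 'b': at 0 (via fail)
pos 56 'a': at 2
pos 57 'a': at 2 (via fail)
pos 58 'd': at 3  emit P0@[58:58]
pos 59 'c': at 4
pos 60 'b': at 5  emit P1@[57:60],P3@[59:60]
pos 61 'b': at 0 (via fail)
pos 62 'e': at 0
pos 63 'b': at 0
pos 64 'e': at 0
pos 65 'a': at 2
pos 66 'b': at 6  emit P2@[65:66]
pos 67 'a': at 2 (via fail)
pos 68 'd': at 3  emit P0@[68:68]
pos 69 'c': at 4
pos 70 'b': at 5  emit P1@[67:70],P3@[69:70]

All matches (sorted): [[1,2],[3,0],[4,0],[6,3],[11,3],[13,2],[15,2],[16,0],[20,2],[22,3],[24,0],[28,3],[30,0],[32,0],[34,1],[34,3],[37,0],[39,1],[39,3],[41,0],[43,0],[45,0],[48,2],[50,0],[52,1],[52,3],[54,3],[58,0],[60,1],[60,3],[66,2],[68,0],[70,1],[70,3]]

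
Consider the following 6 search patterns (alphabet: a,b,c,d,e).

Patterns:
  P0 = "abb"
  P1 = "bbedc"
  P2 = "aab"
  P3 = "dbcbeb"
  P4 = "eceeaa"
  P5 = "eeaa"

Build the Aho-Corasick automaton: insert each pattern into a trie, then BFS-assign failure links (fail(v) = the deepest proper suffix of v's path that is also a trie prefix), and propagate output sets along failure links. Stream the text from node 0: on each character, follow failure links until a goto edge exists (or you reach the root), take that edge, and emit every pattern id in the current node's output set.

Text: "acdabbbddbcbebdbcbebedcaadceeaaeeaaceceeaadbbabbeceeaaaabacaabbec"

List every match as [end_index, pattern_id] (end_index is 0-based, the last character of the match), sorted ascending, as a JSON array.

Build:
Trie (insert patterns):
  n0 'ε': a→1 b→4 d→11 e→17
  n1 'a': a→9 b→2
  n2 'ab': b→3
  n3 'abb': ·  ←P0
  n4 'b': b→5
  n5 'bb': e→6
  n6 'bbe': d→7
  n7 'bbed': c→8
  n8 'bbedc': ·  ←P1
  n9 'aa': b→10
  n10 'aab': ·  ←P2
  n11 'd': b→12
  n12 'db': c→13
  n13 'dbc': b→14
  n14 'dbcb': e→15
  n15 'dbcbe': b→16
  n16 'dbcbeb': ·  ←P3
  n17 'e': c→18 e→23
  n18 'ec': e→19
  n19 'ece': e→20
  n20 'ecee': a→21
  n21 'eceea': a→22
  n22 'eceeaa': ·  ←P4
  n23 'ee': a→24
  n24 'eea': a→25
  n25 'eeaa': ·  ←P5

Failure links (BFS by depth):
  n1('a'): parent n0 fail=0; on 'a' 0 → fail=0;  out ∅∪∅=∅
  n4('b'): parent n0 fail=0; on 'b' 0 → fail=0;  out ∅∪∅=∅
  n11('d'): parent n0 fail=0; on 'd' 0 → fail=0;  out ∅∪∅=∅
  n17('e'): parent n0 fail=0; on 'e' 0 → fail=0;  out ∅∪∅=∅
  n2('ab'): parent n1 fail=0; on 'b' 0 → fail=4;  out ∅∪∅=∅
  n5('bb'): parent n4 fail=0; on 'b' 0 → fail=4;  out ∅∪∅=∅
  n9('aa'): parent n1 fail=0; on 'a' 0 → fail=1;  out ∅∪∅=∅
  n12('db'): parent n11 fail=0; on 'b' 0 → fail=4;  out ∅∪∅=∅
  n18('ec'): parent n17 fail=0; on 'c' 0 → fail=0;  out ∅∪∅=∅
  n23('ee'): parent n17 fail=0; on 'e' 0 → fail=17;  out ∅∪∅=∅
  n3('abb'): parent n2 fail=4; on 'b' 4 → fail=5;  out {0}∪∅={0}
  n6('bbe'): parent n5 fail=4; on 'e' 4→0 → fail=17;  out ∅∪∅=∅
  n10('aab'): parent n9 fail=1; on 'b' 1 → fail=2;  out {2}∪∅={2}
  n13('dbc'): parent n12 fail=4; on 'c' 4→0 → fail=0;  out ∅∪∅=∅
  n19('ece'): parent n18 fail=0; on 'e' 0 → fail=17;  out ∅∪∅=∅
  n24('eea'): parent n23 fail=17; on 'a' 17→0 → fail=1;  out ∅∪∅=∅
  n7('bbed'): parent n6 fail=17; on 'd' 17→0 → fail=11;  out ∅∪∅=∅
  n14('dbcb'): parent n13 fail=0; on 'b' 0 → fail=4;  out ∅∪∅=∅
  n20('ecee'): parent n19 fail=17; on 'e' 17 → fail=23;  out ∅∪∅=∅
  n25('eeaa'): parent n24 fail=1; on 'a' 1 → fail=9;  out {5}∪∅={5}
  n8('bbedc'): parent n7 fail=11; on 'c' 11→0 → fail=0;  out {1}∪∅={1}
  n15('dbcbe'): parent n14 fail=4; on 'e' 4→0 → fail=17;  out ∅∪∅=∅
  n21('eceea'): parent n20 fail=23; on 'a' 23 → fail=24;  out ∅∪∅=∅
  n16('dbcbeb'): parent n15 fail=17; on 'b' 17→0 → fail=4;  out {3}∪∅={3}
  n22('eceeaa'): parent n21 fail=24; on 'a' 24 → fail=25;  out {4}∪{5}={4,5}

Text stream:
[0] read 'a'  n0⇒n1
[1] read 'c'  n1⇒n0 (via fail)
[2] read 'd'  n0⇒n11
[3] read 'a'  n11⇒n1 (via fail)
[4] read 'b'  n1⇒n2
[5] read 'b'  n2⇒n3  → match P0@[3:5]
[6] read 'b'  n3⇒n5 (via fail)
[7] read 'd'  n5⇒n11 (via fail)
[8] read 'd'  n11⇒n11 (via fail)
[9] read 'b'  n11⇒n12
[10] read 'c'  n12⇒n13
[11] read 'b'  n13⇒n14
[12] read 'e'  n14⇒n15
[13] read 'b'  n15⇒n16  → match P3@[8:13]
[14] read 'd'  n16⇒n11 (via fail)
[15] read 'b'  n11⇒n12
[16] read 'c'  n12⇒n13
[17] read 'b'  n13⇒n14
[18] read 'e'  n14⇒n15
[19] read 'b'  n15⇒n16  → match P3@[14:19]
[20] read 'e'  n16⇒n17 (via fail)
[21] read 'd'  n17⇒n11 (via fail)
[22] read 'c'  n11⇒n0 (via fail)
[23] read 'a'  n0⇒n1
[24] read 'a'  n1⇒n9
[25] read 'd'  n9⇒n11 (via fail)
[26] read 'c'  n11⇒n0 (via fail)
[27] read 'e'  n0⇒n17
[28] read 'e'  n17⇒n23
[29] read 'a'  n23⇒n24
[30] read 'a'  n24⇒n25  → match P5@[27:30]
[31] read 'e'  n25⇒n17 (via fail)
[32] read 'e'  n17⇒n23
[33] read 'a'  n23⇒n24
[34] read 'a'  n24⇒n25  → match P5@[31:34]
[35] read 'c'  n25⇒n0 (via fail)
[36] read 'e'  n0⇒n17
[37] read 'c'  n17⇒n18
[38] read 'e'  n18⇒n19
[39] read 'e'  n19⇒n20
[40] read 'a'  n20⇒n21
[41] read 'a'  n21⇒n22  → match P4@[36:41],P5@[38:41]
[42] read 'd'  n22⇒n11 (via fail)
[43] read 'b'  n11⇒n12
[44] read 'b'  n12⇒n5 (via fail)
[45] read 'a'  n5⇒n1 (via fail)
[46] read 'b'  n1⇒n2
[47] read 'b'  n2⇒n3  → match P0@[45:47]
[48] read 'e'  n3⇒n6 (via fail)
[49] read 'c'  n6⇒n18 (via fail)
[50] read 'e'  n18⇒n19
[51] read 'e'  n19⇒n20
[52] read 'a'  n20⇒n21
[53] read 'a'  n21⇒n22  → match P4@[48:53],P5@[50:53]
[54] read 'a'  n22⇒n9 (via fail)
[55] read 'a'  n9⇒n9 (via fail)
[56] read 'b'  n9⇒n10  → match P2@[54:56]
[57] read 'a'  n10⇒n1 (via fail)
[58] read 'c'  n1⇒n0 (via fail)
[59] read 'a'  n0⇒n1
[60] read 'a'  n1⇒n9
[61] read 'b'  n9⇒n10  → match P2@[59:61]
[62] read 'b'  n10⇒n3 (via fail)  → match P0@[60:62]
[63] read 'e'  n3⇒n6 (via fail)
[64] read 'c'  n6⇒n18 (via fail)

All matches (sorted): [[5,0],[13,3],[19,3],[30,5],[34,5],[41,4],[41,5],[47,0],[53,4],[53,5],[56,2],[61,2],[62,0]]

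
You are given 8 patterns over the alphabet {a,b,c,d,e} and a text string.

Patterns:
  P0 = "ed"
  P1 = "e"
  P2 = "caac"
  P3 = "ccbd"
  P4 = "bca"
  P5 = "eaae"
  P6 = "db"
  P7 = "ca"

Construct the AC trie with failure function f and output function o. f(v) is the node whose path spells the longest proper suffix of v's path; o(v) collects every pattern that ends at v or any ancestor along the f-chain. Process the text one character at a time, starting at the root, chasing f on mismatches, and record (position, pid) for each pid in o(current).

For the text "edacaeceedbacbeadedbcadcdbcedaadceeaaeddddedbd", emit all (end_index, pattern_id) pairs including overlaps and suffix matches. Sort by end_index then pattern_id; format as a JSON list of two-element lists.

Build automaton:
Trie (insert patterns):
  n0 'ε': b→10 c→3 d→16 e→1
  n1 'e': a→13 d→2  ←P1
  n2 'ed': ·  ←P0
  n3 'c': a→4 c→7
  n4 'ca': a→5  ←P7
  n5 'caa': c→6
  n6 'caac': ·  ←P2
  n7 'cc': b→8
  n8 'ccb': d→9
  n9 'ccbd': ·  ←P3
  n10 'b': c→11
  n11 'bc': a→12
  n12 'bca': ·  ←P4
  n13 'ea': a→14
  n14 'eaa': e→15
  n15 'eaae': ·  ←P5
  n16 'd': b→17
  n17 'db': ·  ←P6

BFS fail/out derivation:
  n1('e'): parent n0 fail=0; on 'e' 0 → fail=0;  out {1}∪∅={1}
  n3('c'): parent n0 fail=0; on 'c' 0 → fail=0;  out ∅∪∅=∅
  n10('b'): parent n0 fail=0; on 'b' 0 → fail=0;  out ∅∪∅=∅
  n16('d'): parent n0 fail=0; on 'd' 0 → fail=0;  out ∅∪∅=∅
  n2('ed'): parent n1 fail=0; on 'd' 0 → fail=16;  out {0}∪∅={0}
  n4('ca'): parent n3 fail=0; on 'a' 0 → fail=0;  out {7}∪∅={7}
  n7('cc'): parent n3 fail=0; on 'c' 0 → fail=3;  out ∅∪∅=∅
  n11('bc'): parent n10 fail=0; on 'c' 0 → fail=3;  out ∅∪∅=∅
  n13('ea'): parent n1 fail=0; on 'a' 0 → fail=0;  out ∅∪∅=∅
  n17('db'): parent n16 fail=0; on 'b' 0 → fail=10;  out {6}∪∅={6}
  n5('caa'): parent n4 fail=0; on 'a' 0 → fail=0;  out ∅∪∅=∅
  n8('ccb'): parent n7 fail=3; on 'b' 3→0 → fail=10;  out ∅∪∅=∅
  n12('bca'): parent n11 fail=3; on 'a' 3 → fail=4;  out {4}∪{7}={4,7}
  n14('eaa'): parent n13 fail=0; on 'a' 0 → fail=0;  out ∅∪∅=∅
  n6('caac'): parent n5 fail=0; on 'c' 0 → fail=3;  out {2}∪∅={2}
  n9('ccbd'): parent n8 fail=10; on 'd' 10→0 → fail=16;  out {3}∪∅={3}
  n15('eaae'): parent n14 fail=0; on 'e' 0 → fail=1;  out {5}∪{1}={1,5}

Text stream:
i=0 'e': node 0→1  ** P1@[0:0]
i=1 'd': node 1→2  ** P0@[0:1]
i=2 'a': node 2→0 (via fail)
i=3 'c': node 0→3
i=4 'a': node 3→4  ** P7@[3:4]
i=5 'e': node 4→1 (via fail)  ** P1@[5:5]
i=6 'c': node 1→3 (via fail)
i=7 'e': node 3→1 (via fail)  ** P1@[7:7]
i=8 'e': node 1→1 (via fail)  ** P1@[8:8]
i=9 'd': node 1→2  ** P0@[8:9]
i=10 'b': node 2→17 (via fail)  ** P6@[9:10]
i=11 'a': node 17→0 (via fail)
i=12 'c': node 0→3
i=13 'b': node 3→10 (via fail)
i=14 'e': node 10→1 (via fail)  ** P1@[14:14]
i=15 'a': node 1→13
i=16 'd': node 13→16 (via fail)
i=17 'e': node 16→1 (via fail)  ** P1@[17:17]
i=18 'd': node 1→2  ** P0@[17:18]
i=19 'b': node 2→17 (via fail)  ** P6@[18:19]
i=20 'c': node 17→11 (via fail)
i=21 'a': node 11→12  ** P4@[19:21],P7@[20:21]
i=22 'd': node 12→16 (via fail)
i=23 'c': node 16→3 (via fail)
i=24 'd': node 3→16 (via fail)
i=25 'b': node 16→17  ** P6@[24:25]
i=26 'c': node 17→11 (via fail)
i=27 'e': node 11→1 (via fail)  ** P1@[27:27]
i=28 'd': node 1→2  ** P0@[27:28]
i=29 'a': node 2→0 (via fail)
i=30 'a': node 0→0
i=31 'd': node 0→16
i=32 'c': node 16→3 (via fail)
i=33 'e': node 3→1 (via fail)  ** P1@[33:33]
i=34 'e': node 1→1 (via fail)  ** P1@[34:34]
i=35 'a': node 1→13
i=36 'a': node 13→14
i=37 'e': node 14→15  ** P1@[37:37],P5@[34:37]
i=38 'd': node 15→2 (via fail)  ** P0@[37:38]
i=39 'd': node 2→16 (via fail)
i=40 'd': node 16→16 (via fail)
i=41 'd': node 16→16 (via fail)
i=42 'e': node 16→1 (via fail)  ** P1@[42:42]
i=43 'd': node 1→2  ** P0@[42:43]
i=44 'b': node 2→17 (via fail)  ** P6@[43:44]
i=45 'd': node 17→16 (via fail)

All matches (sorted): [[0,1],[1,0],[4,7],[5,1],[7,1],[8,1],[9,0],[10,6],[14,1],[17,1],[18,0],[19,6],[21,4],[21,7],[25,6],[27,1],[28,0],[33,1],[34,1],[37,1],[37,5],[38,0],[42,1],[43,0],[44,6]]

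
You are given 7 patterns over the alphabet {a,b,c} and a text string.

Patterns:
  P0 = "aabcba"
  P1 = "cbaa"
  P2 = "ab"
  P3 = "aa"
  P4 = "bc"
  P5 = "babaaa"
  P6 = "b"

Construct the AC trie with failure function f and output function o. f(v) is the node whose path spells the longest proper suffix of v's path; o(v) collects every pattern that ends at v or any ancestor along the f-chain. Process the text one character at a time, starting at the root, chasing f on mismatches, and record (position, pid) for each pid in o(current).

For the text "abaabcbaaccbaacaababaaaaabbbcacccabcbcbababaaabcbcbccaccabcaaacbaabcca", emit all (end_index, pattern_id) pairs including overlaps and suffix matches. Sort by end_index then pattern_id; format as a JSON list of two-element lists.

Build automaton:
Trie (insert patterns):
  n0 'ε': a→1 b→12 c→7
  n1 'a': a→2 b→11
  n2 'aa': b→3  ←P3
  n3 'aab': c→4
  n4 'aabc': b→5
  n5 'aabcb': a→6
  n6 'aabcba': ·  ←P0
  n7 'c': b→8
  n8 'cb': a→9
  n9 'cba': a→10
  n10 'cbaa': ·  ←P1
  n11 'ab': ·  ←P2
  n12 'b': a→14 c→13  ←P6
  n13 'bc': ·  ←P4
  n14 'ba': b→15
  n15 'bab': a→16
  n16 'baba': a→17
  n17 'babaa': a→18
  n18 'babaaa': ·  ←P5

BFS fail/out derivation:
  fail(1) 'a': from fail(0)=0 chase 'a': 0 ⇒ 0;  out=∅∪out(0)=∅
  fail(7) 'c': from fail(0)=0 chase 'c': 0 ⇒ 0;  out=∅∪out(0)=∅
  fail(12) 'b': from fail(0)=0 chase 'b': 0 ⇒ 0;  out={6}∪out(0)={6}
  fail(2) 'aa': from fail(1)=0 chase 'a': 0 ⇒ 1;  out={3}∪out(1)={3}
  fail(8) 'cb': from fail(7)=0 chase 'b': 0 ⇒ 12;  out=∅∪out(12)={6}
  fail(11) 'ab': from fail(1)=0 chase 'b': 0 ⇒ 12;  out={2}∪out(12)={2,6}
  fail(13) 'bc': from fail(12)=0 chase 'c': 0 ⇒ 7;  out={4}∪out(7)={4}
  fail(14) 'ba': from fail(12)=0 chase 'a': 0 ⇒ 1;  out=∅∪out(1)=∅
  fail(3) 'aab': from fail(2)=1 chase 'b': 1 ⇒ 11;  out=∅∪out(11)={2,6}
  fail(9) 'cba': from fail(8)=12 chase 'a': 12 ⇒ 14;  out=∅∪out(14)=∅
  fail(15) 'bab': from fail(14)=1 chase 'b': 1 ⇒ 11;  out=∅∪out(11)={2,6}
  fail(4) 'aabc': from fail(3)=11 chase 'c': 11→12 ⇒ 13;  out=∅∪out(13)={4}
  fail(10) 'cbaa': from fail(9)=14 chase 'a': 14→1 ⇒ 2;  out={1}∪out(2)={1,3}
  fail(16) 'baba': from fail(15)=11 chase 'a': 11→12 ⇒ 14;  out=∅∪out(14)=∅
  fail(5) 'aabcb': from fail(4)=13 chase 'b': 13→7 ⇒ 8;  out=∅∪out(8)={6}
  fail(17) 'babaa': from fail(16)=14 chase 'a': 14→1 ⇒ 2;  out=∅∪out(2)={3}
  fail(6) 'aabcba': from fail(5)=8 chase 'a': 8 ⇒ 9;  out={0}∪out(9)={0}
  fail(18) 'babaaa': from fail(17)=2 chase 'a': 2→1 ⇒ 2;  out={5}∪out(2)={3,5}

Scan:
pos 0 'a': at 1
pos 1 'b': at 11  ** P2@[0:1],P6@[1:1]
pos 2 'a': at 14 ·f
pos 3 'a': at 2 ·f  ** P3@[2:3]
pos 4 'b': at 3  ** P2@[3:4],P6@[4:4]
pos 5 'c': at 4  ** P4@[4:5]
pos 6 'b': at 5  ** P6@[6:6]
pos 7 'a': at 6  ** P0@[2:7]
pos 8 'a': at 10 ·f  ** P1@[5:8],P3@[7:8]
pos 9 'c': at 7 ·f
pos 10 'c': at 7 ·f
pos 11 'b': at 8  ** P6@[11:11]
pos 12 'a': at 9
pos 13 'a': at 10  ** P1@[10:13],P3@[12:13]
pos 14 'c': at 7 ·f
pos 15 'a': at 1 ·f
pos 16 'a': at 2  ** P3@[15:16]
pos 17 'b': at 3  ** P2@[16:17],P6@[17:17]
pos 18 'a': at 14 ·f
pos 19 'b': at 15  ** P2@[18:19],P6@[19:19]
pos 20 'a': at 16
pos 21 'a': at 17  ** P3@[20:21]
pos 22 'a': at 18  ** P3@[21:22],P5@[17:22]
pos 23 'a': at 2 ·f  ** P3@[22:23]
pos 24 'a': at 2 ·f  ** P3@[23:24]
pos 25 'b': at 3  ** P2@[24:25],P6@[25:25]
pos 26 'b': at 12 ·f  ** P6@[26:26]
pos 27 'b': at 12 ·f  ** P6@[27:27]
pos 28 'c': at 13  ** P4@[27:28]
pos 29 'a': at 1 ·f
pos 30 'c': at 7 ·f
pos 31 'c': at 7 ·f
pos 32 'c': at 7 ·f
pos 33 'a': at 1 ·f
pos 34 'b': at 11  ** P2@[33:34],P6@[34:34]
pos 35 'c': at 13 ·f  ** P4@[34:35]
pos 36 'b': at 8 ·f  ** P6@[36:36]
pos 37 'c': at 13 ·f  ** P4@[36:37]
pos 38 'b': at 8 ·f  ** P6@[38:38]
pos 39 'a': at 9
pos 40 'b': at 15 ·f  ** P2@[39:40],P6@[40:40]
pos 41 'a': at 16
pos 42 'b': at 15 ·f  ** P2@[41:42],P6@[42:42]
pos 43 'a': at 16
pos 44 'a': at 17  ** P3@[43:44]
pos 45 'a': at 18  ** P3@[44:45],P5@[40:45]
pos 46 'b': at 3 ·f  ** P2@[45:46],P6@[46:46]
pos 47 'c': at 4  ** P4@[46:47]
pos 48 'b': at 5  ** P6@[48:48]
pos 49 'c': at 13 ·f  ** P4@[48:49]
pos 50 'b': at 8 ·f  ** P6@[50:50]
pos 51 'c': at 13 ·f  ** P4@[50:51]
pos 52 'c': at 7 ·f
pos 53 'a': at 1 ·f
pos 54 'c': at 7 ·f
pos 55 'c': at 7 ·f
pos 56 'a': at 1 ·f
pos 57 'b': at 11  ** P2@[56:57],P6@[57:57]
pos 58 'c': at 13 ·f  ** P4@[57:58]
pos 59 'a': at 1 ·f
pos 60 'a': at 2  ** P3@[59:60]
pos 61 'a': at 2 ·f  ** P3@[60:61]
pos 62 'c': at 7 ·f
pos 63 'b': at 8  ** P6@[63:63]
pos 64 'a': at 9
pos 65 'a': at 10  ** P1@[62:65],P3@[64:65]
pos 66 'b': at 3 ·f  ** P2@[65:66],P6@[66:66]
pos 67 'c': at 4  ** P4@[66:67]
pos 68 'c': at 7 ·f
pos 69 'a': at 1 ·f

Matches: [[1,2],[1,6],[3,3],[4,2],[4,6],[5,4],[6,6],[7,0],[8,1],[8,3],[11,6],[13,1],[13,3],[16,3],[17,2],[17,6],[19,2],[19,6],[21,3],[22,3],[22,5],[23,3],[24,3],[25,2],[25,6],[26,6],[27,6],[28,4],[34,2],[34,6],[35,4],[36,6],[37,4],[38,6],[40,2],[40,6],[42,2],[42,6],[44,3],[45,3],[45,5],[46,2],[46,6],[47,4],[48,6],[49,4],[50,6],[51,4],[57,2],[57,6],[58,4],[60,3],[61,3],[63,6],[65,1],[65,3],[66,2],[66,6],[67,4]]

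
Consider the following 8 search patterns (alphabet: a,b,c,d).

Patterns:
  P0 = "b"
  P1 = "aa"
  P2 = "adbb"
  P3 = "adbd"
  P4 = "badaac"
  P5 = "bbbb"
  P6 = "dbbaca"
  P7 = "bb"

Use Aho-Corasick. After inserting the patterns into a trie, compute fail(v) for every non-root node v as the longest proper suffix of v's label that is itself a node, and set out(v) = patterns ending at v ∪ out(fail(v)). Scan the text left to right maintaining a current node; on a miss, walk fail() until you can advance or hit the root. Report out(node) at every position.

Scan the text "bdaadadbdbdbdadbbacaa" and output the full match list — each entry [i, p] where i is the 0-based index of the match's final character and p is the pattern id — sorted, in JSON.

Build automaton:
Trie (insert patterns):
  0='ε' goto a→2 b→1 d→16
  1='b' goto a→8 b→13  [P0 ends]
  2='a' goto a→3 d→4
  3='aa' goto ·  [P1 ends]
  4='ad' goto b→5
  5='adb' goto b→6 d→7
  6='adbb' goto ·  [P2 ends]
  7='adbd' goto ·  [P3 ends]
  8='ba' goto d→9
  9='bad' goto a→10
  10='bada' goto a→11
  11='badaa' goto c→12
  12='badaac' goto ·  [P4 ends]
  13='bb' goto b→14  [P7 ends]
  14='bbb' goto b→15
  15='bbbb' goto ·  [P5 ends]
  16='d' goto b→17
  17='db' goto b→18
  18='dbb' goto a→19
  19='dbba' goto c→20
  20='dbbac' goto a→21
  21='dbbaca' goto ·  [P6 ends]

Failure links (BFS by depth):
  fail(1) 'b': from fail(0)=0 chase 'b': 0 ⇒ 0;  out={0}∪out(0)={0}
  fail(2) 'a': from fail(0)=0 chase 'a': 0 ⇒ 0;  out=∅∪out(0)=∅
  fail(16) 'd': from fail(0)=0 chase 'd': 0 ⇒ 0;  out=∅∪out(0)=∅
  fail(3) 'aa': from fail(2)=0 chase 'a': 0 ⇒ 2;  out={1}∪out(2)={1}
  fail(4) 'ad': from fail(2)=0 chase 'd': 0 ⇒ 16;  out=∅∪out(16)=∅
  fail(8) 'ba': from fail(1)=0 chase 'a': 0 ⇒ 2;  out=∅∪out(2)=∅
  fail(13) 'bb': from fail(1)=0 chase 'b': 0 ⇒ 1;  out={7}∪out(1)={0,7}
  fail(17) 'db': from fail(16)=0 chase 'b': 0 ⇒ 1;  out=∅∪out(1)={0}
  fail(5) 'adb': from fail(4)=16 chase 'b': 16 ⇒ 17;  out=∅∪out(17)={0}
  fail(9) 'bad': from fail(8)=2 chase 'd': 2 ⇒ 4;  out=∅∪out(4)=∅
  fail(14) 'bbb': from fail(13)=1 chase 'b': 1 ⇒ 13;  out=∅∪out(13)={0,7}
  fail(18) 'dbb': from fail(17)=1 chase 'b': 1 ⇒ 13;  out=∅∪out(13)={0,7}
  fail(6) 'adbb': from fail(5)=17 chase 'b': 17 ⇒ 18;  out={2}∪out(18)={0,2,7}
  fail(7) 'adbd': from fail(5)=17 chase 'd': 17→1→0 ⇒ 16;  out={3}∪out(16)={3}
  fail(10) 'bada': from fail(9)=4 chase 'a': 4→16→0 ⇒ 2;  out=∅∪out(2)=∅
  fail(15) 'bbbb': from fail(14)=13 chase 'b': 13 ⇒ 14;  out={5}∪out(14)={0,5,7}
  fail(19) 'dbba': from fail(18)=13 chase 'a': 13→1 ⇒ 8;  out=∅∪out(8)=∅
  fail(11) 'badaa': from fail(10)=2 chase 'a': 2 ⇒ 3;  out=∅∪out(3)={1}
  fail(20) 'dbbac': from fail(19)=8 chase 'c': 8→2→0 ⇒ 0;  out=∅∪out(0)=∅
  fail(12) 'badaac': from fail(11)=3 chase 'c': 3→2→0 ⇒ 0;  out={4}∪out(0)={4}
  fail(21) 'dbbaca': from fail(20)=0 chase 'a': 0 ⇒ 2;  out={6}∪out(2)={6}

Scan:
i=0 'b': node 0→1  ** P0@[0:0]
i=1 'd': node 1→16 ·f
i=2 'a': node 16→2 ·f
i=3 'a': node 2→3  ** P1@[2:3]
i=4 'd': node 3→4 ·f
i=5 'a': node 4→2 ·f
i=6 'd': node 2→4
i=7 'b': node 4→5  ** P0@[7:7]
i=8 'd': node 5→7  ** P3@[5:8]
i=9 'b': node 7→17 ·f  ** P0@[9:9]
i=10 'd': node 17→16 ·f
i=11 'b': node 16→17  ** P0@[11:11]
i=12 'd': node 17→16 ·f
i=13 'a': node 16→2 ·f
i=14 'd': node 2→4
i=15 'b': node 4→5  ** P0@[15:15]
i=16 'b': node 5→6  ** P0@[16:16],P2@[13:16],P7@[15:16]
i=17 'a': node 6→19 ·f
i=18 'c': node 19→20
i=19 'a': node 20→21  ** P6@[14:19]
i=20 'a': node 21→3 ·f  ** P1@[19:20]

All matches (sorted): [[0,0],[3,1],[7,0],[8,3],[9,0],[11,0],[15,0],[16,0],[16,2],[16,7],[19,6],[20,1]]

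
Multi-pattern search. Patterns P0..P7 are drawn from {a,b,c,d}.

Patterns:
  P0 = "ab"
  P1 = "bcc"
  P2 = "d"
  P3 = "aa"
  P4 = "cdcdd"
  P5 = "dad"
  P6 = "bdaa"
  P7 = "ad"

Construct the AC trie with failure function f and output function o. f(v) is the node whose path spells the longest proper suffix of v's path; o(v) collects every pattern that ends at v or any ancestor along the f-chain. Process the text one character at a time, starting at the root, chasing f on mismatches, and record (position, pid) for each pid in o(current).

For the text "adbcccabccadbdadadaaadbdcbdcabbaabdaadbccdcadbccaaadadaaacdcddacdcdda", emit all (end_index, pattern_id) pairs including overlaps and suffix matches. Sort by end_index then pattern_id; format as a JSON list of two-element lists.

Build automaton:
Trie (insert patterns):
  0='ε' goto a→1 b→3 c→8 d→6
  1='a' goto a→7 b→2 d→18
  2='ab' goto ·  [P0 ends]
  3='b' goto c→4 d→15
  4='bc' goto c→5
  5='bcc' goto ·  [P1 ends]
  6='d' goto a→13  [P2 ends]
  7='aa' goto ·  [P3 ends]
  8='c' goto d→9
  9='cd' goto c→10
  10='cdc' goto d→11
  11='cdcd' goto d→12
  12='cdcdd' goto ·  [P4 ends]
  13='da' goto d→14
  14='dad' goto ·  [P5 ends]
  15='bd' goto a→16
  16='bda' goto a→17
  17='bdaa' goto ·  [P6 ends]
  18='ad' goto ·  [P7 ends]

Failure links (BFS by depth):
  fail(1) 'a': from fail(0)=0 chase 'a': 0 ⇒ 0;  out=∅∪out(0)=∅
  fail(3) 'b': from fail(0)=0 chase 'b': 0 ⇒ 0;  out=∅∪out(0)=∅
  fail(6) 'd': from fail(0)=0 chase 'd': 0 ⇒ 0;  out={2}∪out(0)={2}
  fail(8) 'c': from fail(0)=0 chase 'c': 0 ⇒ 0;  out=∅∪out(0)=∅
  fail(2) 'ab': from fail(1)=0 chase 'b': 0 ⇒ 3;  out={0}∪out(3)={0}
  fail(4) 'bc': from fail(3)=0 chase 'c': 0 ⇒ 8;  out=∅∪out(8)=∅
  fail(7) 'aa': from fail(1)=0 chase 'a': 0 ⇒ 1;  out={3}∪out(1)={3}
  fail(9) 'cd': from fail(8)=0 chase 'd': 0 ⇒ 6;  out=∅∪out(6)={2}
  fail(13) 'da': from fail(6)=0 chase 'a': 0 ⇒ 1;  out=∅∪out(1)=∅
  fail(15) 'bd': from fail(3)=0 chase 'd': 0 ⇒ 6;  out=∅∪out(6)={2}
  fail(18) 'ad': from fail(1)=0 chase 'd': 0 ⇒ 6;  out={7}∪out(6)={2,7}
  fail(5) 'bcc': from fail(4)=8 chase 'c': 8→0 ⇒ 8;  out={1}∪out(8)={1}
  fail(10) 'cdc': from fail(9)=6 chase 'c': 6→0 ⇒ 8;  out=∅∪out(8)=∅
  fail(14) 'dad': from fail(13)=1 chase 'd': 1 ⇒ 18;  out={5}∪out(18)={2,5,7}
  fail(16) 'bda': from fail(15)=6 chase 'a': 6 ⇒ 13;  out=∅∪out(13)=∅
  fail(11) 'cdcd': from fail(10)=8 chase 'd': 8 ⇒ 9;  out=∅∪out(9)={2}
  fail(17) 'bdaa': from fail(16)=13 chase 'a': 13→1 ⇒ 7;  out={6}∪out(7)={3,6}
  fail(12) 'cdcdd': from fail(11)=9 chase 'd': 9→6→0 ⇒ 6;  out={4}∪out(6)={2,4}

Run:
i=0 'a': node 0→1
i=1 'd': node 1→18  → match P2@[1:1],P7@[0:1]
i=2 'b': node 18→3 ·f
i=3 'c': node 3→4
i=4 'c': node 4→5  → match P1@[2:4]
i=5 'c': node 5→8 ·f
i=6 'a': node 8→1 ·f
i=7 'b': node 1→2  → match P0@[6:7]
i=8 'c': node 2→4 ·f
i=9 'c': node 4→5  → match P1@[7:9]
i=10 'a': node 5→1 ·f
i=11 'd': node 1→18  → match P2@[11:11],P7@[10:11]
i=12 'b': node 18→3 ·f
i=13 'd': node 3→15  → match P2@[13:13]
i=14 'a': node 15→16
i=15 'd': node 16→14 ·f  → match P2@[15:15],P5@[13:15],P7@[14:15]
i=16 'a': node 14→13 ·f
i=17 'd': node 13→14  → match P2@[17:17],P5@[15:17],P7@[16:17]
i=18 'a': node 14→13 ·f
i=19 'a': node 13→7 ·f  → match P3@[18:19]
i=20 'a': node 7→7 ·f  → match P3@[19:20]
i=21 'd': node 7→18 ·f  → match P2@[21:21],P7@[20:21]
i=22 'b': node 18→3 ·f
i=23 'd': node 3→15  → match P2@[23:23]
i=24 'c': node 15→8 ·f
i=25 'b': node 8→3 ·f
i=26 'd': node 3→15  → match P2@[26:26]
i=27 'c': node 15→8 ·f
i=28 'a': node 8→1 ·f
i=29 'b': node 1→2  → match P0@[28:29]
i=30 'b': node 2→3 ·f
i=31 'a': node 3→1 ·f
i=32 'a': node 1→7  → match P3@[31:32]
i=33 'b': node 7→2 ·f  → match P0@[32:33]
i=34 'd': node 2→15 ·f  → match P2@[34:34]
i=35 'a': node 15→16
i=36 'a': node 16→17  → match P3@[35:36],P6@[33:36]
i=37 'd': node 17→18 ·f  → match P2@[37:37],P7@[36:37]
i=38 'b': node 18→3 ·f
i=39 'c': node 3→4
i=40 'c': node 4→5  → match P1@[38:40]
i=41 'd': node 5→9 ·f  → match P2@[41:41]
i=42 'c': node 9→10
i=43 'a': node 10→1 ·f
i=44 'd': node 1→18  → match P2@[44:44],P7@[43:44]
i=45 'b': node 18→3 ·f
i=46 'c': node 3→4
i=47 'c': node 4→5  → match P1@[45:47]
i=48 'a': node 5→1 ·f
i=49 'a': node 1→7  → match P3@[48:49]
i=50 'a': node 7→7 ·f  → match P3@[49:50]
i=51 'd': node 7→18 ·f  → match P2@[51:51],P7@[50:51]
i=52 'a': node 18→13 ·f
i=53 'd': node 13→14  → match P2@[53:53],P5@[51:53],P7@[52:53]
i=54 'a': node 14→13 ·f
i=55 'a': node 13→7 ·f  → match P3@[54:55]
i=56 'a': node 7→7 ·f  → match P3@[55:56]
i=57 'c': node 7→8 ·f
i=58 'd': node 8→9  → match P2@[58:58]
i=59 'c': node 9→10
i=60 'd': node 10→11  → match P2@[60:60]
i=61 'd': node 11→12  → match P2@[61:61],P4@[57:61]
i=62 'a': node 12→13 ·f
i=63 'c': node 13→8 ·f
i=64 'd': node 8→9  → match P2@[64:64]
i=65 'c': node 9→10
i=66 'd': node 10→11  → match P2@[66:66]
i=67 'd': node 11→12  → match P2@[67:67],P4@[63:67]
i=68 'a': node 12→13 ·f

Result: [[1,2],[1,7],[4,1],[7,0],[9,1],[11,2],[11,7],[13,2],[15,2],[15,5],[15,7],[17,2],[17,5],[17,7],[19,3],[20,3],[21,2],[21,7],[23,2],[26,2],[29,0],[32,3],[33,0],[34,2],[36,3],[36,6],[37,2],[37,7],[40,1],[41,2],[44,2],[44,7],[47,1],[49,3],[50,3],[51,2],[51,7],[53,2],[53,5],[53,7],[55,3],[56,3],[58,2],[60,2],[61,2],[61,4],[64,2],[66,2],[67,2],[67,4]]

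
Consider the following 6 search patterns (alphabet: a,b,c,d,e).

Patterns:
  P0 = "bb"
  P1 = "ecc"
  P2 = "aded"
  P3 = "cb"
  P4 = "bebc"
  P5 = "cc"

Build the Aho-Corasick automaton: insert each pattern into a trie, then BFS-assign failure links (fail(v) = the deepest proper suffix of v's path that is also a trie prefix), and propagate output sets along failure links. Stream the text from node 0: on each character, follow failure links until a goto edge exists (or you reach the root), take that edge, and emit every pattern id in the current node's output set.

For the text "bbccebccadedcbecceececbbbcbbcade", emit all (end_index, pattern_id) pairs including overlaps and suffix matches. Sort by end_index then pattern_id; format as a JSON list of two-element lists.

Build:
Trie nodes:
  n0 'ε': a→6 b→1 c→10 e→3
  n1 'b': b→2 e→12
  n2 'bb': ·  [P0 ends]
  n3 'e': c→4
  n4 'ec': c→5
  n5 'ecc': ·  [P1 ends]
  n6 'a': d→7
  n7 'ad': e→8
  n8 'ade': d→9
  n9 'aded': ·  [P2 ends]
  n10 'c': b→11 c→15
  n11 'cb': ·  [P3 ends]
  n12 'be': b→13
  n13 'beb': c→14
  n14 'bebc': ·  [P4 ends]
  n15 'cc': ·  [P5 ends]

BFS fail/out derivation:
  fail(1) 'b': from fail(0)=0 chase 'b': 0 ⇒ 0;  out=∅∪out(0)=∅
  fail(3) 'e': from fail(0)=0 chase 'e': 0 ⇒ 0;  out=∅∪out(0)=∅
  fail(6) 'a': from fail(0)=0 chase 'a': 0 ⇒ 0;  out=∅∪out(0)=∅
  fail(10) 'c': from fail(0)=0 chase 'c': 0 ⇒ 0;  out=∅∪out(0)=∅
  fail(2) 'bb': from fail(1)=0 chase 'b': 0 ⇒ 1;  out={0}∪out(1)={0}
  fail(4) 'ec': from fail(3)=0 chase 'c': 0 ⇒ 10;  out=∅∪out(10)=∅
  fail(7) 'ad': from fail(6)=0 chase 'd': 0 ⇒ 0;  out=∅∪out(0)=∅
  fail(11) 'cb': from fail(10)=0 chase 'b': 0 ⇒ 1;  out={3}∪out(1)={3}
  fail(12) 'be': from fail(1)=0 chase 'e': 0 ⇒ 3;  out=∅∪out(3)=∅
  fail(15) 'cc': from fail(10)=0 chase 'c': 0 ⇒ 10;  out={5}∪out(10)={5}
  fail(5) 'ecc': from fail(4)=10 chase 'c': 10 ⇒ 15;  out={1}∪out(15)={1,5}
  fail(8) 'ade': from fail(7)=0 chase 'e': 0 ⇒ 3;  out=∅∪out(3)=∅
  fail(13) 'beb': from fail(12)=3 chase 'b': 3→0 ⇒ 1;  out=∅∪out(1)=∅
  fail(9) 'aded': from fail(8)=3 chase 'd': 3→0 ⇒ 0;  out={2}∪out(0)={2}
  fail(14) 'bebc': from fail(13)=1 chase 'c': 1→0 ⇒ 10;  out={4}∪out(10)={4}

Run:
i=0 'b': node 0→1
i=1 'b': node 1→2  emit P0@[0:1]
i=2 'c': node 2→10 (via fail)
i=3 'c': node 10→15  emit P5@[2:3]
i=4 'e': node 15→3 (via fail)
i=5 'b': node 3→1 (via fail)
i=6 'c': node 1→10 (via fail)
i=7 'c': node 10→15  emit P5@[6:7]
i=8 'a': node 15→6 (via fail)
i=9 'd': node 6→7
i=10 'e': node 7→8
i=11 'd': node 8→9  emit P2@[8:11]
i=12 'c': node 9→10 (via fail)
i=13 'b': node 10→11  emit P3@[12:13]
i=14 'e': node 11→12 (via fail)
i=15 'c': node 12→4 (via fail)
i=16 'c': node 4→5  emit P1@[14:16],P5@[15:16]
i=17 'e': node 5→3 (via fail)
i=18 'e': node 3→3 (via fail)
i=19 'c': node 3→4
i=20 'e': node 4→3 (via fail)
i=21 'c': node 3→4
i=22 'b': node 4→11 (via fail)  emit P3@[21:22]
i=23 'b': node 11→2 (via fail)  emit P0@[22:23]
i=24 'b': node 2→2 (via fail)  emit P0@[23:24]
i=25 'c': node 2→10 (via fail)
i=26 'b': node 10→11  emit P3@[25:26]
i=27 'b': node 11→2 (via fail)  emit P0@[26:27]
i=28 'c': node 2→10 (via fail)
i=29 'a': node 10→6 (via fail)
i=30 'd': node 6→7
i=31 'e': node 7→8

Matches: [[1,0],[3,5],[7,5],[11,2],[13,3],[16,1],[16,5],[22,3],[23,0],[24,0],[26,3],[27,0]]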